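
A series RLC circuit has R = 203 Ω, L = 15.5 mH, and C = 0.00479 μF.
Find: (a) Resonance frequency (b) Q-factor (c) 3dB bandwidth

Step 1 — Resonance condition Im(Z)=0 gives ω₀ = 1/√(LC).
Step 2 — ω₀ = 1/√(0.0155·4.79e-09) = 1.161e+05 rad/s.
Step 3 — f₀ = ω₀/(2π) = 1.847e+04 Hz.
Step 4 — Series Q: Q = ω₀L/R = 1.161e+05·0.0155/203 = 8.861.
Step 5 — 3dB bandwidth: Δω = ω₀/Q = 1.31e+04 rad/s; BW = Δω/(2π) = 2084 Hz.

(a) f₀ = 1.847e+04 Hz  (b) Q = 8.861  (c) BW = 2084 Hz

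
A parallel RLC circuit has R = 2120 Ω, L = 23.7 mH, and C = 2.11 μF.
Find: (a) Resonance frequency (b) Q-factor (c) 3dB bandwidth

Step 1 — Resonance: ω₀ = 1/√(LC) = 1/√(0.0237·2.11e-06) = 4472 rad/s.
Step 2 — f₀ = ω₀/(2π) = 711.7 Hz.
Step 3 — Parallel Q: Q = R/(ω₀L) = 2120/(4472·0.0237) = 20.
Step 4 — Bandwidth: Δω = ω₀/Q = 223.6 rad/s; BW = Δω/(2π) = 35.58 Hz.

(a) f₀ = 711.7 Hz  (b) Q = 20  (c) BW = 35.58 Hz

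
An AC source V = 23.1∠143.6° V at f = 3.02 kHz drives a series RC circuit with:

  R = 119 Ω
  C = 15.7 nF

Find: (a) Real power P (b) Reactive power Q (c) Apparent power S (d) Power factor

Step 1 — Angular frequency: ω = 2π·f = 2π·3020 = 1.898e+04 rad/s.
Step 2 — Component impedances:
  R: Z = R = 119 Ω
  C: Z = 1/(jωC) = -j/(ω·C) = 0 - j3357 Ω
Step 3 — Series combination: Z_total = R + C = 119 - j3357 Ω = 3359∠-88.0° Ω.
Step 4 — Source phasor: V = 23.1∠143.6° V = -18.59 + j13.71 V.
Step 5 — Current: I = V / Z = -0.004275 - j0.005388 A = 0.006877∠-128.4° A.
Step 6 — Complex power: S = V·I* = 0.005629 - j0.1588 VA.
Step 7 — Real power: P = Re(S) = 0.005629 W.
Step 8 — Reactive power: Q = Im(S) = -0.1588 VAR.
Step 9 — Apparent power: |S| = 0.1589 VA.
Step 10 — Power factor: PF = P/|S| = 0.03543 (leading).

(a) P = 0.005629 W  (b) Q = -0.1588 VAR  (c) S = 0.1589 VA  (d) PF = 0.03543 (leading)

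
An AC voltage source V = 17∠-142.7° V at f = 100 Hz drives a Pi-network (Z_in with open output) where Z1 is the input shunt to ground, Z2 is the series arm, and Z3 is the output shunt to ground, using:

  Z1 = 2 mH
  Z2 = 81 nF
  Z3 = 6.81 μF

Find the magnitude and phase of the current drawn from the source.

Step 1 — Angular frequency: ω = 2π·f = 2π·100 = 628.3 rad/s.
Step 2 — Component impedances:
  Z1: Z = jωL = j·628.3·0.002 = 0 + j1.257 Ω
  Z2: Z = 1/(jωC) = -j/(ω·C) = 0 - j1.965e+04 Ω
  Z3: Z = 1/(jωC) = -j/(ω·C) = 0 - j233.7 Ω
Step 3 — With open output, the series arm Z2 and the output shunt Z3 appear in series to ground: Z2 + Z3 = 0 - j1.988e+04 Ω.
Step 4 — Parallel with input shunt Z1: Z_in = Z1 || (Z2 + Z3) = 0 + j1.257 Ω = 1.257∠90.0° Ω.
Step 5 — Source phasor: V = 17∠-142.7° V = -13.52 - j10.3 V.
Step 6 — Ohm's law: I = V / Z_total = (-13.52 - j10.3) / (0 + j1.257) = -8.197 + j10.76 A.
Step 7 — Convert to polar: |I| = 13.53 A, ∠I = 127.3°.

I = 13.53∠127.3° A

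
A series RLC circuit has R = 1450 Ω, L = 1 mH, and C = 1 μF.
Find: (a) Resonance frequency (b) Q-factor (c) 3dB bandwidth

Step 1 — Resonance: ω₀ = 1/√(LC) = 1/√(0.001·1e-06) = 3.162e+04 rad/s.
Step 2 — f₀ = ω₀/(2π) = 5033 Hz.
Step 3 — Series Q: Q = ω₀L/R = 3.162e+04·0.001/1450 = 0.02181.
Step 4 — Bandwidth: Δω = ω₀/Q = 1.45e+06 rad/s; BW = Δω/(2π) = 2.308e+05 Hz.

(a) f₀ = 5033 Hz  (b) Q = 0.02181  (c) BW = 2.308e+05 Hz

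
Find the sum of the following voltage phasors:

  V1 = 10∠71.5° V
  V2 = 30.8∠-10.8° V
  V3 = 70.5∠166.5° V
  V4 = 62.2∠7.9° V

Step 1 — Convert each phasor to rectangular form:
  V1 = 10·(cos(71.5°) + j·sin(71.5°)) = 3.173 + j9.483 V
  V2 = 30.8·(cos(-10.8°) + j·sin(-10.8°)) = 30.25 - j5.771 V
  V3 = 70.5·(cos(166.5°) + j·sin(166.5°)) = -68.55 + j16.46 V
  V4 = 62.2·(cos(7.9°) + j·sin(7.9°)) = 61.61 + j8.549 V
Step 2 — Sum components: V_total = 26.49 + j28.72 V.
Step 3 — Convert to polar: |V_total| = 39.07 V, ∠V_total = 47.3°.

V_total = 39.07∠47.3° V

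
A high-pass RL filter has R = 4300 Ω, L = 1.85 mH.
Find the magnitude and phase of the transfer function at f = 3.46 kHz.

Step 1 — Angular frequency: ω = 2π·3460 = 2.174e+04 rad/s.
Step 2 — Transfer function: H(jω) = jωL/(R + jωL).
Step 3 — Numerator jωL = j·40.22; denominator R + jωL = 4300 + j40.22.
Step 4 — H = 8.747e-05 + j0.009352.
Step 5 — Magnitude: |H| = 0.009353 (-40.6 dB); phase: φ = 89.5°.

|H| = 0.009353 (-40.6 dB), φ = 89.5°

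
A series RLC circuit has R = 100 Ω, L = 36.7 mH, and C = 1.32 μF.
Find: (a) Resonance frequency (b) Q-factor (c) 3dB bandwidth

Step 1 — Resonance: ω₀ = 1/√(LC) = 1/√(0.0367·1.32e-06) = 4543 rad/s.
Step 2 — f₀ = ω₀/(2π) = 723.1 Hz.
Step 3 — Series Q: Q = ω₀L/R = 4543·0.0367/100 = 1.667.
Step 4 — Bandwidth: Δω = ω₀/Q = 2725 rad/s; BW = Δω/(2π) = 433.7 Hz.

(a) f₀ = 723.1 Hz  (b) Q = 1.667  (c) BW = 433.7 Hz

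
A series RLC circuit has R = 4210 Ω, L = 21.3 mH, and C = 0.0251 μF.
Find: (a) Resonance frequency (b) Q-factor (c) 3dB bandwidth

Step 1 — Resonance condition Im(Z)=0 gives ω₀ = 1/√(LC).
Step 2 — ω₀ = 1/√(0.0213·2.51e-08) = 4.325e+04 rad/s.
Step 3 — f₀ = ω₀/(2π) = 6883 Hz.
Step 4 — Series Q: Q = ω₀L/R = 4.325e+04·0.0213/4210 = 0.2188.
Step 5 — 3dB bandwidth: Δω = ω₀/Q = 1.977e+05 rad/s; BW = Δω/(2π) = 3.146e+04 Hz.

(a) f₀ = 6883 Hz  (b) Q = 0.2188  (c) BW = 3.146e+04 Hz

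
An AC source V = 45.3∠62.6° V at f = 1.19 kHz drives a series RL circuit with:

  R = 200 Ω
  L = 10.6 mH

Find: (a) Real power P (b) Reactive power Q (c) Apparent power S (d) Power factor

Step 1 — Angular frequency: ω = 2π·f = 2π·1190 = 7477 rad/s.
Step 2 — Component impedances:
  R: Z = R = 200 Ω
  L: Z = jωL = j·7477·0.0106 = 0 + j79.26 Ω
Step 3 — Series combination: Z_total = R + L = 200 + j79.26 Ω = 215.1∠21.6° Ω.
Step 4 — Source phasor: V = 45.3∠62.6° V = 20.85 + j40.22 V.
Step 5 — Current: I = V / Z = 0.159 + j0.1381 A = 0.2106∠41.0° A.
Step 6 — Complex power: S = V·I* = 8.868 + j3.514 VA.
Step 7 — Real power: P = Re(S) = 8.868 W.
Step 8 — Reactive power: Q = Im(S) = 3.514 VAR.
Step 9 — Apparent power: |S| = 9.539 VA.
Step 10 — Power factor: PF = P/|S| = 0.9297 (lagging).

(a) P = 8.868 W  (b) Q = 3.514 VAR  (c) S = 9.539 VA  (d) PF = 0.9297 (lagging)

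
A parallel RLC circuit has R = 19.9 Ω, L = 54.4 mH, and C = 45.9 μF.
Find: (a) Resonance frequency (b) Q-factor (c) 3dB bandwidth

Step 1 — Resonance: ω₀ = 1/√(LC) = 1/√(0.0544·4.59e-05) = 632.8 rad/s.
Step 2 — f₀ = ω₀/(2π) = 100.7 Hz.
Step 3 — Parallel Q: Q = R/(ω₀L) = 19.9/(632.8·0.0544) = 0.578.
Step 4 — Bandwidth: Δω = ω₀/Q = 1095 rad/s; BW = Δω/(2π) = 174.2 Hz.

(a) f₀ = 100.7 Hz  (b) Q = 0.578  (c) BW = 174.2 Hz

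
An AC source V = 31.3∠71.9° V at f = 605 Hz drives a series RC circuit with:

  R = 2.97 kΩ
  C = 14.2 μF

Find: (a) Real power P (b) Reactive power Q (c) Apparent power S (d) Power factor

Step 1 — Angular frequency: ω = 2π·f = 2π·605 = 3801 rad/s.
Step 2 — Component impedances:
  R: Z = R = 2970 Ω
  C: Z = 1/(jωC) = -j/(ω·C) = 0 - j18.53 Ω
Step 3 — Series combination: Z_total = R + C = 2970 - j18.53 Ω = 2970∠-0.4° Ω.
Step 4 — Source phasor: V = 31.3∠71.9° V = 9.724 + j29.75 V.
Step 5 — Current: I = V / Z = 0.003212 + j0.01004 A = 0.01054∠72.3° A.
Step 6 — Complex power: S = V·I* = 0.3298 - j0.002057 VA.
Step 7 — Real power: P = Re(S) = 0.3298 W.
Step 8 — Reactive power: Q = Im(S) = -0.002057 VAR.
Step 9 — Apparent power: |S| = 0.3299 VA.
Step 10 — Power factor: PF = P/|S| = 1 (leading).

(a) P = 0.3298 W  (b) Q = -0.002057 VAR  (c) S = 0.3299 VA  (d) PF = 1 (leading)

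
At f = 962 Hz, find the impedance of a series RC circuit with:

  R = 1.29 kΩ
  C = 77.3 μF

Step 1 — Angular frequency: ω = 2π·f = 2π·962 = 6044 rad/s.
Step 2 — Component impedances:
  R: Z = R = 1290 Ω
  C: Z = 1/(jωC) = -j/(ω·C) = 0 - j2.14 Ω
Step 3 — Series combination: Z_total = R + C = 1290 - j2.14 Ω = 1290∠-0.1° Ω.

Z = 1290 - j2.14 Ω = 1290∠-0.1° Ω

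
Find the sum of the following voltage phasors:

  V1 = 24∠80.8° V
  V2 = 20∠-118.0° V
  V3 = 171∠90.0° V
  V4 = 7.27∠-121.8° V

Step 1 — Convert each phasor to rectangular form:
  V1 = 24·(cos(80.8°) + j·sin(80.8°)) = 3.837 + j23.69 V
  V2 = 20·(cos(-118.0°) + j·sin(-118.0°)) = -9.389 - j17.66 V
  V3 = 171·(cos(90.0°) + j·sin(90.0°)) = 0 + j171 V
  V4 = 7.27·(cos(-121.8°) + j·sin(-121.8°)) = -3.831 - j6.179 V
Step 2 — Sum components: V_total = -9.383 + j170.9 V.
Step 3 — Convert to polar: |V_total| = 171.1 V, ∠V_total = 93.1°.

V_total = 171.1∠93.1° V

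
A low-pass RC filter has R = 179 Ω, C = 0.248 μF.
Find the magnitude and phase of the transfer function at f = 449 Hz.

Step 1 — Angular frequency: ω = 2π·449 = 2821 rad/s.
Step 2 — Transfer function: H(jω) = 1/(1 + jωRC).
Step 3 — Denominator: 1 + jωRC = 1 + j·2821·179·2.48e-07 = 1 + j0.1252.
Step 4 — H = 0.9846 - j0.1233.
Step 5 — Magnitude: |H| = 0.9922 (-0.1 dB); phase: φ = -7.1°.

|H| = 0.9922 (-0.1 dB), φ = -7.1°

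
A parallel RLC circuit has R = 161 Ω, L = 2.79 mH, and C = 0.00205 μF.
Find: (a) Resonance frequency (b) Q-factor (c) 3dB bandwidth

Step 1 — Resonance: ω₀ = 1/√(LC) = 1/√(0.00279·2.05e-09) = 4.181e+05 rad/s.
Step 2 — f₀ = ω₀/(2π) = 6.655e+04 Hz.
Step 3 — Parallel Q: Q = R/(ω₀L) = 161/(4.181e+05·0.00279) = 0.138.
Step 4 — Bandwidth: Δω = ω₀/Q = 3.03e+06 rad/s; BW = Δω/(2π) = 4.822e+05 Hz.

(a) f₀ = 6.655e+04 Hz  (b) Q = 0.138  (c) BW = 4.822e+05 Hz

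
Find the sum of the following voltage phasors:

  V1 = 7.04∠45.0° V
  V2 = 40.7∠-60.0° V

Step 1 — Convert each phasor to rectangular form:
  V1 = 7.04·(cos(45.0°) + j·sin(45.0°)) = 4.978 + j4.978 V
  V2 = 40.7·(cos(-60.0°) + j·sin(-60.0°)) = 20.35 - j35.25 V
Step 2 — Sum components: V_total = 25.33 - j30.27 V.
Step 3 — Convert to polar: |V_total| = 39.47 V, ∠V_total = -50.1°.

V_total = 39.47∠-50.1° V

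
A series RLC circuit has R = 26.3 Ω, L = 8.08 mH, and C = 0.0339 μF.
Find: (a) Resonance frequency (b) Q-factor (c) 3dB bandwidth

Step 1 — Resonance: ω₀ = 1/√(LC) = 1/√(0.00808·3.39e-08) = 6.042e+04 rad/s.
Step 2 — f₀ = ω₀/(2π) = 9616 Hz.
Step 3 — Series Q: Q = ω₀L/R = 6.042e+04·0.00808/26.3 = 18.56.
Step 4 — Bandwidth: Δω = ω₀/Q = 3255 rad/s; BW = Δω/(2π) = 518 Hz.

(a) f₀ = 9616 Hz  (b) Q = 18.56  (c) BW = 518 Hz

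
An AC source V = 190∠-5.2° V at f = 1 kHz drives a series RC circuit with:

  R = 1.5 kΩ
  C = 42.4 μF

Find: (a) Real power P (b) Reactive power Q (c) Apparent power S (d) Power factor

Step 1 — Angular frequency: ω = 2π·f = 2π·1000 = 6283 rad/s.
Step 2 — Component impedances:
  R: Z = R = 1500 Ω
  C: Z = 1/(jωC) = -j/(ω·C) = 0 - j3.754 Ω
Step 3 — Series combination: Z_total = R + C = 1500 - j3.754 Ω = 1500∠-0.1° Ω.
Step 4 — Source phasor: V = 190∠-5.2° V = 189.2 - j17.22 V.
Step 5 — Current: I = V / Z = 0.1262 - j0.01116 A = 0.1267∠-5.1° A.
Step 6 — Complex power: S = V·I* = 24.07 - j0.06022 VA.
Step 7 — Real power: P = Re(S) = 24.07 W.
Step 8 — Reactive power: Q = Im(S) = -0.06022 VAR.
Step 9 — Apparent power: |S| = 24.07 VA.
Step 10 — Power factor: PF = P/|S| = 1 (leading).

(a) P = 24.07 W  (b) Q = -0.06022 VAR  (c) S = 24.07 VA  (d) PF = 1 (leading)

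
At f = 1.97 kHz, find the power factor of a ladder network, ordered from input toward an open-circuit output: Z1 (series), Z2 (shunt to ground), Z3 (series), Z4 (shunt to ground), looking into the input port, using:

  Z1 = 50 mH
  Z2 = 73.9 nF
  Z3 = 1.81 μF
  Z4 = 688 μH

Step 1 — Angular frequency: ω = 2π·f = 2π·1970 = 1.238e+04 rad/s.
Step 2 — Component impedances:
  Z1: Z = jωL = j·1.238e+04·0.05 = 0 + j618.9 Ω
  Z2: Z = 1/(jωC) = -j/(ω·C) = 0 - j1093 Ω
  Z3: Z = 1/(jωC) = -j/(ω·C) = 0 - j44.63 Ω
  Z4: Z = jωL = j·1.238e+04·0.000688 = 0 + j8.516 Ω
Step 3 — Ladder network (open output): work backward from the far end, alternating series and parallel combinations. Z_in = 0 + j583.9 Ω = 583.9∠90.0° Ω.
Step 4 — Power factor: PF = cos(φ) = Re(Z)/|Z| = 0/583.9 = 0.
Step 5 — Type: Im(Z) = 583.9 ⇒ lagging (phase φ = 90.0°).

PF = 0 (lagging, φ = 90.0°)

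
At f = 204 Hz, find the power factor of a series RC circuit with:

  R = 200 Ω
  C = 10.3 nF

Step 1 — Angular frequency: ω = 2π·f = 2π·204 = 1282 rad/s.
Step 2 — Component impedances:
  R: Z = R = 200 Ω
  C: Z = 1/(jωC) = -j/(ω·C) = 0 - j7.574e+04 Ω
Step 3 — Series combination: Z_total = R + C = 200 - j7.574e+04 Ω = 7.575e+04∠-89.8° Ω.
Step 4 — Power factor: PF = cos(φ) = Re(Z)/|Z| = 200/7.575e+04 = 0.00264.
Step 5 — Type: Im(Z) = -7.574e+04 ⇒ leading (phase φ = -89.8°).

PF = 0.00264 (leading, φ = -89.8°)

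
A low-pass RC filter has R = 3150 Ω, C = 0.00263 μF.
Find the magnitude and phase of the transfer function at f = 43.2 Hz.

Step 1 — Angular frequency: ω = 2π·43.2 = 271.4 rad/s.
Step 2 — Transfer function: H(jω) = 1/(1 + jωRC).
Step 3 — Denominator: 1 + jωRC = 1 + j·271.4·3150·2.63e-09 = 1 + j0.002249.
Step 4 — H = 1 - j0.002249.
Step 5 — Magnitude: |H| = 1 (-0.0 dB); phase: φ = -0.1°.

|H| = 1 (-0.0 dB), φ = -0.1°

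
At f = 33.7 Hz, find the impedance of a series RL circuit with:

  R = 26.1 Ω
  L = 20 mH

Step 1 — Angular frequency: ω = 2π·f = 2π·33.7 = 211.7 rad/s.
Step 2 — Component impedances:
  R: Z = R = 26.1 Ω
  L: Z = jωL = j·211.7·0.02 = 0 + j4.235 Ω
Step 3 — Series combination: Z_total = R + L = 26.1 + j4.235 Ω = 26.44∠9.2° Ω.

Z = 26.1 + j4.235 Ω = 26.44∠9.2° Ω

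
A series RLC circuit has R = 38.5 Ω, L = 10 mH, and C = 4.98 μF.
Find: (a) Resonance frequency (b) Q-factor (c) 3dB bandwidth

Step 1 — Resonance: ω₀ = 1/√(LC) = 1/√(0.01·4.98e-06) = 4481 rad/s.
Step 2 — f₀ = ω₀/(2π) = 713.2 Hz.
Step 3 — Series Q: Q = ω₀L/R = 4481·0.01/38.5 = 1.164.
Step 4 — Bandwidth: Δω = ω₀/Q = 3850 rad/s; BW = Δω/(2π) = 612.7 Hz.

(a) f₀ = 713.2 Hz  (b) Q = 1.164  (c) BW = 612.7 Hz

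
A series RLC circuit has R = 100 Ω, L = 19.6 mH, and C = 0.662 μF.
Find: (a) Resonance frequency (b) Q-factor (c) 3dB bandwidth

Step 1 — Resonance: ω₀ = 1/√(LC) = 1/√(0.0196·6.62e-07) = 8779 rad/s.
Step 2 — f₀ = ω₀/(2π) = 1397 Hz.
Step 3 — Series Q: Q = ω₀L/R = 8779·0.0196/100 = 1.721.
Step 4 — Bandwidth: Δω = ω₀/Q = 5102 rad/s; BW = Δω/(2π) = 812 Hz.

(a) f₀ = 1397 Hz  (b) Q = 1.721  (c) BW = 812 Hz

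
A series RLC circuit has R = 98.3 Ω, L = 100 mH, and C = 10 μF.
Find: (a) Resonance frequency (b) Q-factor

Step 1 — Resonance condition Im(Z)=0 gives ω₀ = 1/√(LC).
Step 2 — ω₀ = 1/√(0.1·1e-05) = 1000 rad/s.
Step 3 — f₀ = ω₀/(2π) = 159.2 Hz.
Step 4 — Series Q: Q = ω₀L/R = 1000·0.1/98.3 = 1.017.

(a) f₀ = 159.2 Hz  (b) Q = 1.017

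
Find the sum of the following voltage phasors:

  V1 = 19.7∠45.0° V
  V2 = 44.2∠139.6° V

Step 1 — Convert each phasor to rectangular form:
  V1 = 19.7·(cos(45.0°) + j·sin(45.0°)) = 13.93 + j13.93 V
  V2 = 44.2·(cos(139.6°) + j·sin(139.6°)) = -33.66 + j28.65 V
Step 2 — Sum components: V_total = -19.73 + j42.58 V.
Step 3 — Convert to polar: |V_total| = 46.93 V, ∠V_total = 114.9°.

V_total = 46.93∠114.9° V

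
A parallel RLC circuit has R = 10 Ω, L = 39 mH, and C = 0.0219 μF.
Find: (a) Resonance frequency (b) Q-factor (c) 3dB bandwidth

Step 1 — Resonance: ω₀ = 1/√(LC) = 1/√(0.039·2.19e-08) = 3.422e+04 rad/s.
Step 2 — f₀ = ω₀/(2π) = 5446 Hz.
Step 3 — Parallel Q: Q = R/(ω₀L) = 10/(3.422e+04·0.039) = 0.007494.
Step 4 — Bandwidth: Δω = ω₀/Q = 4.566e+06 rad/s; BW = Δω/(2π) = 7.267e+05 Hz.

(a) f₀ = 5446 Hz  (b) Q = 0.007494  (c) BW = 7.267e+05 Hz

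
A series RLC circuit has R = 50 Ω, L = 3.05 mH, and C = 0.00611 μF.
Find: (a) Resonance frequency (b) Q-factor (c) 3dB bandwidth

Step 1 — Resonance: ω₀ = 1/√(LC) = 1/√(0.00305·6.11e-09) = 2.316e+05 rad/s.
Step 2 — f₀ = ω₀/(2π) = 3.687e+04 Hz.
Step 3 — Series Q: Q = ω₀L/R = 2.316e+05·0.00305/50 = 14.13.
Step 4 — Bandwidth: Δω = ω₀/Q = 1.639e+04 rad/s; BW = Δω/(2π) = 2609 Hz.

(a) f₀ = 3.687e+04 Hz  (b) Q = 14.13  (c) BW = 2609 Hz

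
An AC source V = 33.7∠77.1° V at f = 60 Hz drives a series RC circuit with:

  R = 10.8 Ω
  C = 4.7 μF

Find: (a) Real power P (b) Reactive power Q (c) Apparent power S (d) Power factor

Step 1 — Angular frequency: ω = 2π·f = 2π·60 = 377 rad/s.
Step 2 — Component impedances:
  R: Z = R = 10.8 Ω
  C: Z = 1/(jωC) = -j/(ω·C) = 0 - j564.4 Ω
Step 3 — Series combination: Z_total = R + C = 10.8 - j564.4 Ω = 564.5∠-88.9° Ω.
Step 4 — Source phasor: V = 33.7∠77.1° V = 7.524 + j32.85 V.
Step 5 — Current: I = V / Z = -0.05793 + j0.01444 A = 0.0597∠166.0° A.
Step 6 — Complex power: S = V·I* = 0.03849 - j2.012 VA.
Step 7 — Real power: P = Re(S) = 0.03849 W.
Step 8 — Reactive power: Q = Im(S) = -2.012 VAR.
Step 9 — Apparent power: |S| = 2.012 VA.
Step 10 — Power factor: PF = P/|S| = 0.01913 (leading).

(a) P = 0.03849 W  (b) Q = -2.012 VAR  (c) S = 2.012 VA  (d) PF = 0.01913 (leading)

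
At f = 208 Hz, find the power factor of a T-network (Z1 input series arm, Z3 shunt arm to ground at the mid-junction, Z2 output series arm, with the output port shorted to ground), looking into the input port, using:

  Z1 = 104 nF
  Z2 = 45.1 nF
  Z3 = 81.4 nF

Step 1 — Angular frequency: ω = 2π·f = 2π·208 = 1307 rad/s.
Step 2 — Component impedances:
  Z1: Z = 1/(jωC) = -j/(ω·C) = 0 - j7357 Ω
  Z2: Z = 1/(jωC) = -j/(ω·C) = 0 - j1.697e+04 Ω
  Z3: Z = 1/(jωC) = -j/(ω·C) = 0 - j9400 Ω
Step 3 — With the output port shorted to ground, the output series arm Z2 runs from the junction to ground; the shunt arm Z3 also runs from the junction to ground. They appear in parallel: Z3 || Z2 = 0 - j6049 Ω.
Step 4 — Series with input arm Z1: Z_in = Z1 + (Z3 || Z2) = 0 - j1.341e+04 Ω = 1.341e+04∠-90.0° Ω.
Step 5 — Power factor: PF = cos(φ) = Re(Z)/|Z| = 0/1.341e+04 = 0.
Step 6 — Type: Im(Z) = -1.341e+04 ⇒ leading (phase φ = -90.0°).

PF = 0 (leading, φ = -90.0°)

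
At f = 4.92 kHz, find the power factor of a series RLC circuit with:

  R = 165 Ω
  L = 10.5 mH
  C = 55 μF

Step 1 — Angular frequency: ω = 2π·f = 2π·4920 = 3.091e+04 rad/s.
Step 2 — Component impedances:
  R: Z = R = 165 Ω
  L: Z = jωL = j·3.091e+04·0.0105 = 0 + j324.6 Ω
  C: Z = 1/(jωC) = -j/(ω·C) = 0 - j0.5882 Ω
Step 3 — Series combination: Z_total = R + L + C = 165 + j324 Ω = 363.6∠63.0° Ω.
Step 4 — Power factor: PF = cos(φ) = Re(Z)/|Z| = 165/363.6 = 0.4538.
Step 5 — Type: Im(Z) = 324 ⇒ lagging (phase φ = 63.0°).

PF = 0.4538 (lagging, φ = 63.0°)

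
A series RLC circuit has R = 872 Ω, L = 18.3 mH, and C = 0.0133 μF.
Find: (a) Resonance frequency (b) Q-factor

Step 1 — Resonance condition Im(Z)=0 gives ω₀ = 1/√(LC).
Step 2 — ω₀ = 1/√(0.0183·1.33e-08) = 6.41e+04 rad/s.
Step 3 — f₀ = ω₀/(2π) = 1.02e+04 Hz.
Step 4 — Series Q: Q = ω₀L/R = 6.41e+04·0.0183/872 = 1.345.

(a) f₀ = 1.02e+04 Hz  (b) Q = 1.345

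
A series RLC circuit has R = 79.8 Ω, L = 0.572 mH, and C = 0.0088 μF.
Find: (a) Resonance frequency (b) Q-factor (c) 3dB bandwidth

Step 1 — Resonance condition Im(Z)=0 gives ω₀ = 1/√(LC).
Step 2 — ω₀ = 1/√(0.000572·8.8e-09) = 4.457e+05 rad/s.
Step 3 — f₀ = ω₀/(2π) = 7.094e+04 Hz.
Step 4 — Series Q: Q = ω₀L/R = 4.457e+05·0.000572/79.8 = 3.195.
Step 5 — 3dB bandwidth: Δω = ω₀/Q = 1.395e+05 rad/s; BW = Δω/(2π) = 2.22e+04 Hz.

(a) f₀ = 7.094e+04 Hz  (b) Q = 3.195  (c) BW = 2.22e+04 Hz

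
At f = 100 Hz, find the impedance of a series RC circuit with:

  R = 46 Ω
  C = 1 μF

Step 1 — Angular frequency: ω = 2π·f = 2π·100 = 628.3 rad/s.
Step 2 — Component impedances:
  R: Z = R = 46 Ω
  C: Z = 1/(jωC) = -j/(ω·C) = 0 - j1592 Ω
Step 3 — Series combination: Z_total = R + C = 46 - j1592 Ω = 1592∠-88.3° Ω.

Z = 46 - j1592 Ω = 1592∠-88.3° Ω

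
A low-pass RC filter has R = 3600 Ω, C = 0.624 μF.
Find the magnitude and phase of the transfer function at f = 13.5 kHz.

Step 1 — Angular frequency: ω = 2π·1.35e+04 = 8.482e+04 rad/s.
Step 2 — Transfer function: H(jω) = 1/(1 + jωRC).
Step 3 — Denominator: 1 + jωRC = 1 + j·8.482e+04·3600·6.24e-07 = 1 + j190.5.
Step 4 — H = 2.754e-05 - j0.005248.
Step 5 — Magnitude: |H| = 0.005248 (-45.6 dB); phase: φ = -89.7°.

|H| = 0.005248 (-45.6 dB), φ = -89.7°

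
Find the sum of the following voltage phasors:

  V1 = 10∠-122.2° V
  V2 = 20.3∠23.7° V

Step 1 — Convert each phasor to rectangular form:
  V1 = 10·(cos(-122.2°) + j·sin(-122.2°)) = -5.329 - j8.462 V
  V2 = 20.3·(cos(23.7°) + j·sin(23.7°)) = 18.59 + j8.16 V
Step 2 — Sum components: V_total = 13.26 - j0.3024 V.
Step 3 — Convert to polar: |V_total| = 13.26 V, ∠V_total = -1.3°.

V_total = 13.26∠-1.3° V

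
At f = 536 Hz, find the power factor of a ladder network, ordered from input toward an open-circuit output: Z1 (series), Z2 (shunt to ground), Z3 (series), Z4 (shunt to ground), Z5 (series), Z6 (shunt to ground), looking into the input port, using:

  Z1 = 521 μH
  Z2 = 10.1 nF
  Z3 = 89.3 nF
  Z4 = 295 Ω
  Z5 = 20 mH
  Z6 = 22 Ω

Step 1 — Angular frequency: ω = 2π·f = 2π·536 = 3368 rad/s.
Step 2 — Component impedances:
  Z1: Z = jωL = j·3368·0.000521 = 0 + j1.755 Ω
  Z2: Z = 1/(jωC) = -j/(ω·C) = 0 - j2.94e+04 Ω
  Z3: Z = 1/(jωC) = -j/(ω·C) = 0 - j3325 Ω
  Z4: Z = R = 295 Ω
  Z5: Z = jωL = j·3368·0.02 = 0 + j67.36 Ω
  Z6: Z = R = 22 Ω
Step 3 — Ladder network (open output): work backward from the far end, alternating series and parallel combinations. Z_in = 26.18 - j2940 Ω = 2940∠-89.5° Ω.
Step 4 — Power factor: PF = cos(φ) = Re(Z)/|Z| = 26.18/2940 = 0.008905.
Step 5 — Type: Im(Z) = -2940 ⇒ leading (phase φ = -89.5°).

PF = 0.008905 (leading, φ = -89.5°)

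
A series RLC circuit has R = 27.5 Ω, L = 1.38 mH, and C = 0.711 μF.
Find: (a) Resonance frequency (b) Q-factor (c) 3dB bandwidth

Step 1 — Resonance: ω₀ = 1/√(LC) = 1/√(0.00138·7.11e-07) = 3.192e+04 rad/s.
Step 2 — f₀ = ω₀/(2π) = 5081 Hz.
Step 3 — Series Q: Q = ω₀L/R = 3.192e+04·0.00138/27.5 = 1.602.
Step 4 — Bandwidth: Δω = ω₀/Q = 1.993e+04 rad/s; BW = Δω/(2π) = 3172 Hz.

(a) f₀ = 5081 Hz  (b) Q = 1.602  (c) BW = 3172 Hz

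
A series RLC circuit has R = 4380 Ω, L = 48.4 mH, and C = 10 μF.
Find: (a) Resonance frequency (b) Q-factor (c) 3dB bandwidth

Step 1 — Resonance: ω₀ = 1/√(LC) = 1/√(0.0484·1e-05) = 1437 rad/s.
Step 2 — f₀ = ω₀/(2π) = 228.8 Hz.
Step 3 — Series Q: Q = ω₀L/R = 1437·0.0484/4380 = 0.01588.
Step 4 — Bandwidth: Δω = ω₀/Q = 9.05e+04 rad/s; BW = Δω/(2π) = 1.44e+04 Hz.

(a) f₀ = 228.8 Hz  (b) Q = 0.01588  (c) BW = 1.44e+04 Hz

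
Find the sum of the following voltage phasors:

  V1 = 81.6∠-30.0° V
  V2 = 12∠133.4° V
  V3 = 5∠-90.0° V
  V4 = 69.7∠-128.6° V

Step 1 — Convert each phasor to rectangular form:
  V1 = 81.6·(cos(-30.0°) + j·sin(-30.0°)) = 70.67 - j40.8 V
  V2 = 12·(cos(133.4°) + j·sin(133.4°)) = -8.245 + j8.719 V
  V3 = 5·(cos(-90.0°) + j·sin(-90.0°)) = 0 - j5 V
  V4 = 69.7·(cos(-128.6°) + j·sin(-128.6°)) = -43.48 - j54.47 V
Step 2 — Sum components: V_total = 18.94 - j91.55 V.
Step 3 — Convert to polar: |V_total| = 93.49 V, ∠V_total = -78.3°.

V_total = 93.49∠-78.3° V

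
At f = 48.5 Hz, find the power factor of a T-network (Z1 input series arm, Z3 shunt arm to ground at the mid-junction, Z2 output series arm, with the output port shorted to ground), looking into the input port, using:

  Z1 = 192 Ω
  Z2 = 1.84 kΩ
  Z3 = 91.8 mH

Step 1 — Angular frequency: ω = 2π·f = 2π·48.5 = 304.7 rad/s.
Step 2 — Component impedances:
  Z1: Z = R = 192 Ω
  Z2: Z = R = 1840 Ω
  Z3: Z = jωL = j·304.7·0.0918 = 0 + j27.97 Ω
Step 3 — With the output port shorted to ground, the output series arm Z2 runs from the junction to ground; the shunt arm Z3 also runs from the junction to ground. They appear in parallel: Z3 || Z2 = 0.4252 + j27.97 Ω.
Step 4 — Series with input arm Z1: Z_in = Z1 + (Z3 || Z2) = 192.4 + j27.97 Ω = 194.4∠8.3° Ω.
Step 5 — Power factor: PF = cos(φ) = Re(Z)/|Z| = 192.43/194.45 = 0.9896.
Step 6 — Type: Im(Z) = 27.97 ⇒ lagging (phase φ = 8.3°).

PF = 0.9896 (lagging, φ = 8.3°)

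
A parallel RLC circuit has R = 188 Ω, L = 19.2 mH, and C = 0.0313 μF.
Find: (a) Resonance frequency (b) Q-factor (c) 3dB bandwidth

Step 1 — Resonance: ω₀ = 1/√(LC) = 1/√(0.0192·3.13e-08) = 4.079e+04 rad/s.
Step 2 — f₀ = ω₀/(2π) = 6492 Hz.
Step 3 — Parallel Q: Q = R/(ω₀L) = 188/(4.079e+04·0.0192) = 0.24.
Step 4 — Bandwidth: Δω = ω₀/Q = 1.699e+05 rad/s; BW = Δω/(2π) = 2.705e+04 Hz.

(a) f₀ = 6492 Hz  (b) Q = 0.24  (c) BW = 2.705e+04 Hz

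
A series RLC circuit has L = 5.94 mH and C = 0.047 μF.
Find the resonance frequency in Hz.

Step 1 — Resonance condition Im(Z)=0 gives ω₀ = 1/√(LC).
Step 2 — ω₀ = 1/√(0.00594·4.7e-08) = 5.985e+04 rad/s.
Step 3 — f₀ = ω₀/(2π) = 9525 Hz.

f₀ = 9525 Hz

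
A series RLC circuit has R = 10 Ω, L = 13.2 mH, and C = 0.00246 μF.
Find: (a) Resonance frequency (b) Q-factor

Step 1 — Resonance condition Im(Z)=0 gives ω₀ = 1/√(LC).
Step 2 — ω₀ = 1/√(0.0132·2.46e-09) = 1.755e+05 rad/s.
Step 3 — f₀ = ω₀/(2π) = 2.793e+04 Hz.
Step 4 — Series Q: Q = ω₀L/R = 1.755e+05·0.0132/10 = 231.6.

(a) f₀ = 2.793e+04 Hz  (b) Q = 231.6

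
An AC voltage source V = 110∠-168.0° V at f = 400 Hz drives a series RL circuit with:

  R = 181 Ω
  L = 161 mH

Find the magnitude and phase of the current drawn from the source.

Step 1 — Angular frequency: ω = 2π·f = 2π·400 = 2513 rad/s.
Step 2 — Component impedances:
  R: Z = R = 181 Ω
  L: Z = jωL = j·2513·0.161 = 0 + j404.6 Ω
Step 3 — Series combination: Z_total = R + L = 181 + j404.6 Ω = 443.3∠65.9° Ω.
Step 4 — Source phasor: V = 110∠-168.0° V = -107.6 - j22.87 V.
Step 5 — Ohm's law: I = V / Z_total = (-107.6 - j22.87) / (181 + j404.6) = -0.1462 + j0.2005 A.
Step 6 — Convert to polar: |I| = 0.2482 A, ∠I = 126.1°.

I = 0.2482∠126.1° A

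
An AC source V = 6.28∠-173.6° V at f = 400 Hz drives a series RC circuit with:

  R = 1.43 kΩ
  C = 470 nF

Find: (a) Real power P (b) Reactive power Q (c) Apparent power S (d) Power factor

Step 1 — Angular frequency: ω = 2π·f = 2π·400 = 2513 rad/s.
Step 2 — Component impedances:
  R: Z = R = 1430 Ω
  C: Z = 1/(jωC) = -j/(ω·C) = 0 - j846.6 Ω
Step 3 — Series combination: Z_total = R + C = 1430 - j846.6 Ω = 1662∠-30.6° Ω.
Step 4 — Source phasor: V = 6.28∠-173.6° V = -6.241 - j0.7 V.
Step 5 — Current: I = V / Z = -0.003017 - j0.002276 A = 0.003779∠-143.0° A.
Step 6 — Complex power: S = V·I* = 0.02042 - j0.01209 VA.
Step 7 — Real power: P = Re(S) = 0.02042 W.
Step 8 — Reactive power: Q = Im(S) = -0.01209 VAR.
Step 9 — Apparent power: |S| = 0.02373 VA.
Step 10 — Power factor: PF = P/|S| = 0.8605 (leading).

(a) P = 0.02042 W  (b) Q = -0.01209 VAR  (c) S = 0.02373 VA  (d) PF = 0.8605 (leading)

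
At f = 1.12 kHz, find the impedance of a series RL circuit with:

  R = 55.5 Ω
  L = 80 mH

Step 1 — Angular frequency: ω = 2π·f = 2π·1120 = 7037 rad/s.
Step 2 — Component impedances:
  R: Z = R = 55.5 Ω
  L: Z = jωL = j·7037·0.08 = 0 + j563 Ω
Step 3 — Series combination: Z_total = R + L = 55.5 + j563 Ω = 565.7∠84.4° Ω.

Z = 55.5 + j563 Ω = 565.7∠84.4° Ω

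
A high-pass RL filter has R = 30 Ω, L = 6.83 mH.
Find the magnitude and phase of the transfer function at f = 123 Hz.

Step 1 — Angular frequency: ω = 2π·123 = 772.8 rad/s.
Step 2 — Transfer function: H(jω) = jωL/(R + jωL).
Step 3 — Numerator jωL = j·5.278; denominator R + jωL = 30 + j5.278.
Step 4 — H = 0.03003 + j0.1707.
Step 5 — Magnitude: |H| = 0.1733 (-15.2 dB); phase: φ = 80.0°.

|H| = 0.1733 (-15.2 dB), φ = 80.0°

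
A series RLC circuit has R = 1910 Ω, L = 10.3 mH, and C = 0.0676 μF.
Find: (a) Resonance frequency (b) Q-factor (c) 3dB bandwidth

Step 1 — Resonance: ω₀ = 1/√(LC) = 1/√(0.0103·6.76e-08) = 3.79e+04 rad/s.
Step 2 — f₀ = ω₀/(2π) = 6032 Hz.
Step 3 — Series Q: Q = ω₀L/R = 3.79e+04·0.0103/1910 = 0.2044.
Step 4 — Bandwidth: Δω = ω₀/Q = 1.854e+05 rad/s; BW = Δω/(2π) = 2.951e+04 Hz.

(a) f₀ = 6032 Hz  (b) Q = 0.2044  (c) BW = 2.951e+04 Hz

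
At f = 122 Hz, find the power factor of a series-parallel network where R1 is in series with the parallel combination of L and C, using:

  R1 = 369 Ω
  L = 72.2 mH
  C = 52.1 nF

Step 1 — Angular frequency: ω = 2π·f = 2π·122 = 766.5 rad/s.
Step 2 — Component impedances:
  R1: Z = R = 369 Ω
  L: Z = jωL = j·766.5·0.0722 = 0 + j55.34 Ω
  C: Z = 1/(jωC) = -j/(ω·C) = 0 - j2.504e+04 Ω
Step 3 — Parallel branch: L || C = 1/(1/L + 1/C) = 0 + j55.47 Ω.
Step 4 — Series with R1: Z_total = R1 + (L || C) = 369 + j55.47 Ω = 373.1∠8.5° Ω.
Step 5 — Power factor: PF = cos(φ) = Re(Z)/|Z| = 369/373.15 = 0.9889.
Step 6 — Type: Im(Z) = 55.47 ⇒ lagging (phase φ = 8.5°).

PF = 0.9889 (lagging, φ = 8.5°)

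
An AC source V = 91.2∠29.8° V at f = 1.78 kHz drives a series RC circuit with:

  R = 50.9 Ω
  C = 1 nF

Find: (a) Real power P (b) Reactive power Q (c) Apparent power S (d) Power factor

Step 1 — Angular frequency: ω = 2π·f = 2π·1780 = 1.118e+04 rad/s.
Step 2 — Component impedances:
  R: Z = R = 50.9 Ω
  C: Z = 1/(jωC) = -j/(ω·C) = 0 - j8.941e+04 Ω
Step 3 — Series combination: Z_total = R + C = 50.9 - j8.941e+04 Ω = 8.941e+04∠-90.0° Ω.
Step 4 — Source phasor: V = 91.2∠29.8° V = 79.14 + j45.32 V.
Step 5 — Current: I = V / Z = -0.0005064 + j0.0008854 A = 0.00102∠119.8° A.
Step 6 — Complex power: S = V·I* = 5.296e-05 - j0.09302 VA.
Step 7 — Real power: P = Re(S) = 5.296e-05 W.
Step 8 — Reactive power: Q = Im(S) = -0.09302 VAR.
Step 9 — Apparent power: |S| = 0.09302 VA.
Step 10 — Power factor: PF = P/|S| = 0.0005693 (leading).

(a) P = 5.296e-05 W  (b) Q = -0.09302 VAR  (c) S = 0.09302 VA  (d) PF = 0.0005693 (leading)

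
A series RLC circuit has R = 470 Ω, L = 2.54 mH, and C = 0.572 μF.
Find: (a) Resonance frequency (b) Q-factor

Step 1 — Resonance condition Im(Z)=0 gives ω₀ = 1/√(LC).
Step 2 — ω₀ = 1/√(0.00254·5.72e-07) = 2.624e+04 rad/s.
Step 3 — f₀ = ω₀/(2π) = 4175 Hz.
Step 4 — Series Q: Q = ω₀L/R = 2.624e+04·0.00254/470 = 0.1418.

(a) f₀ = 4175 Hz  (b) Q = 0.1418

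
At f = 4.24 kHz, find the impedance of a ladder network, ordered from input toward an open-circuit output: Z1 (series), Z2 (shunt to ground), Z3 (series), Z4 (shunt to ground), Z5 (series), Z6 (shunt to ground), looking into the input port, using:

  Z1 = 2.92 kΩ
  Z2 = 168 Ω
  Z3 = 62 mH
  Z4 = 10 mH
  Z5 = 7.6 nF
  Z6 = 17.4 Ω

Step 1 — Angular frequency: ω = 2π·f = 2π·4240 = 2.664e+04 rad/s.
Step 2 — Component impedances:
  Z1: Z = R = 2920 Ω
  Z2: Z = R = 168 Ω
  Z3: Z = jωL = j·2.664e+04·0.062 = 0 + j1652 Ω
  Z4: Z = jωL = j·2.664e+04·0.01 = 0 + j266.4 Ω
  Z5: Z = 1/(jωC) = -j/(ω·C) = 0 - j4939 Ω
  Z6: Z = R = 17.4 Ω
Step 3 — Ladder network (open output): work backward from the far end, alternating series and parallel combinations. Z_in = 3087 + j14.49 Ω = 3087∠0.3° Ω.

Z = 3087 + j14.49 Ω = 3087∠0.3° Ω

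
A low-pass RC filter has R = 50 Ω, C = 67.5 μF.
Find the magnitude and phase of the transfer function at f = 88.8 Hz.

Step 1 — Angular frequency: ω = 2π·88.8 = 557.9 rad/s.
Step 2 — Transfer function: H(jω) = 1/(1 + jωRC).
Step 3 — Denominator: 1 + jωRC = 1 + j·557.9·50·6.75e-05 = 1 + j1.883.
Step 4 — H = 0.22 - j0.4142.
Step 5 — Magnitude: |H| = 0.469 (-6.6 dB); phase: φ = -62.0°.

|H| = 0.469 (-6.6 dB), φ = -62.0°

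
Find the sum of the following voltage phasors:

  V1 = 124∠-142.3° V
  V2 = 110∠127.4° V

Step 1 — Convert each phasor to rectangular form:
  V1 = 124·(cos(-142.3°) + j·sin(-142.3°)) = -98.11 - j75.83 V
  V2 = 110·(cos(127.4°) + j·sin(127.4°)) = -66.81 + j87.39 V
Step 2 — Sum components: V_total = -164.9 + j11.56 V.
Step 3 — Convert to polar: |V_total| = 165.3 V, ∠V_total = 176.0°.

V_total = 165.3∠176.0° V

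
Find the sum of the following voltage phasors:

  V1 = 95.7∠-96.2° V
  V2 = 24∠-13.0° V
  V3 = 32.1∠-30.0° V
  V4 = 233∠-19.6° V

Step 1 — Convert each phasor to rectangular form:
  V1 = 95.7·(cos(-96.2°) + j·sin(-96.2°)) = -10.34 - j95.14 V
  V2 = 24·(cos(-13.0°) + j·sin(-13.0°)) = 23.38 - j5.399 V
  V3 = 32.1·(cos(-30.0°) + j·sin(-30.0°)) = 27.8 - j16.05 V
  V4 = 233·(cos(-19.6°) + j·sin(-19.6°)) = 219.5 - j78.16 V
Step 2 — Sum components: V_total = 260.3 - j194.7 V.
Step 3 — Convert to polar: |V_total| = 325.1 V, ∠V_total = -36.8°.

V_total = 325.1∠-36.8° V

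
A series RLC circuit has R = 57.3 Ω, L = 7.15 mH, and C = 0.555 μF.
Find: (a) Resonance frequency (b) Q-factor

Step 1 — Resonance condition Im(Z)=0 gives ω₀ = 1/√(LC).
Step 2 — ω₀ = 1/√(0.00715·5.55e-07) = 1.587e+04 rad/s.
Step 3 — f₀ = ω₀/(2π) = 2527 Hz.
Step 4 — Series Q: Q = ω₀L/R = 1.587e+04·0.00715/57.3 = 1.981.

(a) f₀ = 2527 Hz  (b) Q = 1.981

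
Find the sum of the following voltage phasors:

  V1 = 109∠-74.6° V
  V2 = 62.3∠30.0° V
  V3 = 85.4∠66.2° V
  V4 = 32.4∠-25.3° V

Step 1 — Convert each phasor to rectangular form:
  V1 = 109·(cos(-74.6°) + j·sin(-74.6°)) = 28.95 - j105.1 V
  V2 = 62.3·(cos(30.0°) + j·sin(30.0°)) = 53.95 + j31.15 V
  V3 = 85.4·(cos(66.2°) + j·sin(66.2°)) = 34.46 + j78.14 V
  V4 = 32.4·(cos(-25.3°) + j·sin(-25.3°)) = 29.29 - j13.85 V
Step 2 — Sum components: V_total = 146.7 - j9.645 V.
Step 3 — Convert to polar: |V_total| = 147 V, ∠V_total = -3.8°.

V_total = 147∠-3.8° V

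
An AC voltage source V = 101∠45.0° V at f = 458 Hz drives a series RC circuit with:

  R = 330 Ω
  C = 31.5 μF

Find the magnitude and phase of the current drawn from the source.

Step 1 — Angular frequency: ω = 2π·f = 2π·458 = 2878 rad/s.
Step 2 — Component impedances:
  R: Z = R = 330 Ω
  C: Z = 1/(jωC) = -j/(ω·C) = 0 - j11.03 Ω
Step 3 — Series combination: Z_total = R + C = 330 - j11.03 Ω = 330.2∠-1.9° Ω.
Step 4 — Source phasor: V = 101∠45.0° V = 71.42 + j71.42 V.
Step 5 — Ohm's law: I = V / Z_total = (71.42 + j71.42) / (330 - j11.03) = 0.2089 + j0.2234 A.
Step 6 — Convert to polar: |I| = 0.3059 A, ∠I = 46.9°.

I = 0.3059∠46.9° A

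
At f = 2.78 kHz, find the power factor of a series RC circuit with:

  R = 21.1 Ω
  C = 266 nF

Step 1 — Angular frequency: ω = 2π·f = 2π·2780 = 1.747e+04 rad/s.
Step 2 — Component impedances:
  R: Z = R = 21.1 Ω
  C: Z = 1/(jωC) = -j/(ω·C) = 0 - j215.2 Ω
Step 3 — Series combination: Z_total = R + C = 21.1 - j215.2 Ω = 216.3∠-84.4° Ω.
Step 4 — Power factor: PF = cos(φ) = Re(Z)/|Z| = 21.1/216.26 = 0.09757.
Step 5 — Type: Im(Z) = -215.2 ⇒ leading (phase φ = -84.4°).

PF = 0.09757 (leading, φ = -84.4°)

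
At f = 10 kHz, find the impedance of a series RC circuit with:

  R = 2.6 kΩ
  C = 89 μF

Step 1 — Angular frequency: ω = 2π·f = 2π·1e+04 = 6.283e+04 rad/s.
Step 2 — Component impedances:
  R: Z = R = 2600 Ω
  C: Z = 1/(jωC) = -j/(ω·C) = 0 - j0.1788 Ω
Step 3 — Series combination: Z_total = R + C = 2600 - j0.1788 Ω = 2600∠-0.0° Ω.

Z = 2600 - j0.1788 Ω = 2600∠-0.0° Ω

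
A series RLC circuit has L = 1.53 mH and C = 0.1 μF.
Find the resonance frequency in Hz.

Step 1 — Resonance condition Im(Z)=0 gives ω₀ = 1/√(LC).
Step 2 — ω₀ = 1/√(0.00153·1e-07) = 8.085e+04 rad/s.
Step 3 — f₀ = ω₀/(2π) = 1.287e+04 Hz.

f₀ = 1.287e+04 Hz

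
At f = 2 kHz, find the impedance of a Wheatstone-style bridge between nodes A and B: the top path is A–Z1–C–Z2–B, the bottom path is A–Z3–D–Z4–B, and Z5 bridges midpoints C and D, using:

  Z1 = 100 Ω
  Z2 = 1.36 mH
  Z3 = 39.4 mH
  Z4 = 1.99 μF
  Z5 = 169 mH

Step 1 — Angular frequency: ω = 2π·f = 2π·2000 = 1.257e+04 rad/s.
Step 2 — Component impedances:
  Z1: Z = R = 100 Ω
  Z2: Z = jωL = j·1.257e+04·0.00136 = 0 + j17.09 Ω
  Z3: Z = jωL = j·1.257e+04·0.0394 = 0 + j495.1 Ω
  Z4: Z = 1/(jωC) = -j/(ω·C) = 0 - j39.99 Ω
  Z5: Z = jωL = j·1.257e+04·0.169 = 0 + j2124 Ω
Step 3 — Bridge requires nodal analysis (the Z5 bridge couples midpoints C and D, so the two paths cannot be reduced to a simple series/parallel combination). Setting node B to ground and injecting 1 A at node A, the 3-node admittance system at A, C, D solves to V_A = Z_AB = 88.83 + j35.14 Ω = 95.52∠21.6° Ω.

Z = 88.83 + j35.14 Ω = 95.52∠21.6° Ω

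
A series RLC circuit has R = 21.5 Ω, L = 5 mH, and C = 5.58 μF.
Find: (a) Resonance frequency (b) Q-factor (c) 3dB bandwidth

Step 1 — Resonance: ω₀ = 1/√(LC) = 1/√(0.005·5.58e-06) = 5987 rad/s.
Step 2 — f₀ = ω₀/(2π) = 952.8 Hz.
Step 3 — Series Q: Q = ω₀L/R = 5987·0.005/21.5 = 1.392.
Step 4 — Bandwidth: Δω = ω₀/Q = 4300 rad/s; BW = Δω/(2π) = 684.4 Hz.

(a) f₀ = 952.8 Hz  (b) Q = 1.392  (c) BW = 684.4 Hz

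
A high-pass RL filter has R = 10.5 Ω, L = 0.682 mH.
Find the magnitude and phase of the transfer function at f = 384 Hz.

Step 1 — Angular frequency: ω = 2π·384 = 2413 rad/s.
Step 2 — Transfer function: H(jω) = jωL/(R + jωL).
Step 3 — Numerator jωL = j·1.645; denominator R + jωL = 10.5 + j1.645.
Step 4 — H = 0.02397 + j0.153.
Step 5 — Magnitude: |H| = 0.1548 (-16.2 dB); phase: φ = 81.1°.

|H| = 0.1548 (-16.2 dB), φ = 81.1°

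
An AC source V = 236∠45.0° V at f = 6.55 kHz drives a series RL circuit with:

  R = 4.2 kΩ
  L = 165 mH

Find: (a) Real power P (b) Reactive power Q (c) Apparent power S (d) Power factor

Step 1 — Angular frequency: ω = 2π·f = 2π·6550 = 4.115e+04 rad/s.
Step 2 — Component impedances:
  R: Z = R = 4200 Ω
  L: Z = jωL = j·4.115e+04·0.165 = 0 + j6791 Ω
Step 3 — Series combination: Z_total = R + L = 4200 + j6791 Ω = 7984∠58.3° Ω.
Step 4 — Source phasor: V = 236∠45.0° V = 166.9 + j166.9 V.
Step 5 — Current: I = V / Z = 0.02877 - j0.006781 A = 0.02956∠-13.3° A.
Step 6 — Complex power: S = V·I* = 3.669 + j5.933 VA.
Step 7 — Real power: P = Re(S) = 3.669 W.
Step 8 — Reactive power: Q = Im(S) = 5.933 VAR.
Step 9 — Apparent power: |S| = 6.976 VA.
Step 10 — Power factor: PF = P/|S| = 0.526 (lagging).

(a) P = 3.669 W  (b) Q = 5.933 VAR  (c) S = 6.976 VA  (d) PF = 0.526 (lagging)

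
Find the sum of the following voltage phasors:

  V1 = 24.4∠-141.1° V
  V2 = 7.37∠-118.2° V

Step 1 — Convert each phasor to rectangular form:
  V1 = 24.4·(cos(-141.1°) + j·sin(-141.1°)) = -18.99 - j15.32 V
  V2 = 7.37·(cos(-118.2°) + j·sin(-118.2°)) = -3.483 - j6.495 V
Step 2 — Sum components: V_total = -22.47 - j21.82 V.
Step 3 — Convert to polar: |V_total| = 31.32 V, ∠V_total = -135.8°.

V_total = 31.32∠-135.8° V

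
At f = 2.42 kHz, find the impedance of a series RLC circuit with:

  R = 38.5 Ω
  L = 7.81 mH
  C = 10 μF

Step 1 — Angular frequency: ω = 2π·f = 2π·2420 = 1.521e+04 rad/s.
Step 2 — Component impedances:
  R: Z = R = 38.5 Ω
  L: Z = jωL = j·1.521e+04·0.00781 = 0 + j118.8 Ω
  C: Z = 1/(jωC) = -j/(ω·C) = 0 - j6.577 Ω
Step 3 — Series combination: Z_total = R + L + C = 38.5 + j112.2 Ω = 118.6∠71.1° Ω.

Z = 38.5 + j112.2 Ω = 118.6∠71.1° Ω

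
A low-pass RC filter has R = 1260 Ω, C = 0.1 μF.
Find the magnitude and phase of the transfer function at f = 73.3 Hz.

Step 1 — Angular frequency: ω = 2π·73.3 = 460.6 rad/s.
Step 2 — Transfer function: H(jω) = 1/(1 + jωRC).
Step 3 — Denominator: 1 + jωRC = 1 + j·460.6·1260·1e-07 = 1 + j0.05803.
Step 4 — H = 0.9966 - j0.05784.
Step 5 — Magnitude: |H| = 0.9983 (-0.0 dB); phase: φ = -3.3°.

|H| = 0.9983 (-0.0 dB), φ = -3.3°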